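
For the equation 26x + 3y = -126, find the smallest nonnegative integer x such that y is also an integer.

gcd(26, 3) = 1.
1 divides -126, so solutions exist.
By Bézout, 26·(-1) + 3·(9) = 1.
Scale by -126/1 = -126: (x₀, y₀) = (126, -1134).
General solution: x = 126 + 3t, y = -1134 - 26t for integer t.
x ≥ 0: smallest is 126 mod 3 = 0 (at t = -42), with y = -42.

0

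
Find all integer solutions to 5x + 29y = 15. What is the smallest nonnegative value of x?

gcd(29, 5):
  29 = 5*5 + 4
  5 = 1*4 + 1
  4 = 4*1
so gcd(29, 5) = 1.
1 divides 15, so solutions exist.
Back-substitute for Bézout coefficients:
  1 = 5 - 1*4
  ... = 5*(6) + 29*(-1)
Scale by 15/1 = 15: (x₀, y₀) = (90, -15).
General solution: x = 90 + 29t, y = -15 - 5t for integer t.
x ≥ 0: smallest is 90 mod 29 = 3 (at t = -3), with y = 0.

3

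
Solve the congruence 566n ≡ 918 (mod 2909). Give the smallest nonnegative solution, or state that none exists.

752

gcd(2909, 566) = 1  (2909 = 5×566 + 79, 566 = 7×79 + 13, 79 = 6×13 + 1, 13 = 13×1).
1 divides 918, so solutions exist.
Back-substituting, 566×(-221) + 2909×(43) = 1.
So 566×(-221) ≡ 1 (mod 2909); multiply by 918: n ≡ -202878 (mod 2909).
Smallest nonnegative: n = -202878 mod 2909 = 752.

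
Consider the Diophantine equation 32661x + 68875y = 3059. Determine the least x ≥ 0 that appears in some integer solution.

gcd(68875, 32661) = 19.
19 divides 3059, so solutions exist.
By Bézout, 32661·(504) + 68875·(-239) = 19.
Scale by 3059/19 = 161: (x₀, y₀) = (81144, -38479).
General solution: x = 81144 + 3625t, y = -38479 - 1719t for integer t.
x ≥ 0: smallest is 81144 mod 3625 = 1394 (at t = -22), with y = -661.

1394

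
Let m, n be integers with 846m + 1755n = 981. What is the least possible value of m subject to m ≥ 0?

gcd(1755, 846):
  1755 = 2*846 + 63
  846 = 13*63 + 27
  63 = 2*27 + 9
  27 = 3*9
so gcd(1755, 846) = 9.
9 divides 981, so solutions exist.
Back-substitute for Bézout coefficients:
  9 = 63 - 2*27
  ... = 846*(-56) + 1755*(27)
Scale by 981/9 = 109: (m₀, n₀) = (-6104, 2943).
General solution: m = -6104 + 195t, n = 2943 - 94t for integer t.
m ≥ 0: smallest is -6104 mod 195 = 136 (at t = 32), with n = -65.

136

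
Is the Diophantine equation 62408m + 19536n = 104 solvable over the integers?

yes

gcd(62408, 19536) = 8  (62408 = 3·19536 + 3800, 19536 = 5·3800 + 536, 3800 = 7·536 + 48, 536 = 11·48 + 8, 48 = 6·8).
8 divides 104, so integer solutions exist.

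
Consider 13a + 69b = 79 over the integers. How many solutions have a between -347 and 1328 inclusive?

gcd(69, 13) = 1.
By Bézout, 13·(16) + 69·(-3) = 1.
Particular solution: (22, -3).
General solution: a = 22 + 69t, b = -3 - 13t for integer t.
-347 ≤ 22 + 69t ≤ 1328 gives t ∈ [-5, 18], which is 24 values.

24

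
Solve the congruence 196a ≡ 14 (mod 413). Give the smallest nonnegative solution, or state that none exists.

gcd(413, 196) = 7  (413 = 2*196 + 21, 196 = 9*21 + 7, 21 = 3*7).
7 divides 14, so solutions exist.
Back-substituting, 196*(19) + 413*(-9) = 7.
So 196*(19) ≡ 7 (mod 413); multiply by 2: a ≡ 38 (mod 59).
Smallest nonnegative: a = 38 mod 59 = 38.

38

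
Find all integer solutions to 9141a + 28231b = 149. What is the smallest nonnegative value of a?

gcd(28231, 9141) = 1.
1 divides 149, so solutions exist.
By Bézout, 9141×(-3459) + 28231×(1120) = 1.
Scale by 149/1 = 149: (a₀, b₀) = (-515391, 166880).
General solution: a = -515391 + 28231t, b = 166880 - 9141t for integer t.
a ≥ 0: smallest is -515391 mod 28231 = 20998 (at t = 19), with b = -6799.

20998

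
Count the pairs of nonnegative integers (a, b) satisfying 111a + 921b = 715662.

21

gcd(921, 111):
  921 = 8·111 + 33
  111 = 3·33 + 12
  33 = 2·12 + 9
  12 = 1·9 + 3
  9 = 3·3
so gcd(921, 111) = 3.
Back-substitute for Bézout coefficients:
  3 = 12 - 1·9
  ... = 111·(83) + 921·(-10)
Scale by 238554: one solution is (19799982, -2385540). Reduce a mod 307: (17, 775).
General: a = 17 + 307t, b = 775 - 37t.
a ≥ 0 ⇒ t ≥ 0; b ≥ 0 ⇒ t ≤ 20. So t ∈ [0, 20]: 21 solutions.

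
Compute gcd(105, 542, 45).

gcd(542, 105) = 1.
gcd(1, 45) = 1.

1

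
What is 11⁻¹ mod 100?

gcd(100, 11):
  100 = 9*11 + 1
  11 = 11*1
so gcd(100, 11) = 1.
Back-substitute for Bézout coefficients:
  1 = 100 - 9*11
  ... = 11*(-9) + 100*(1)
So 11*-9 ≡ 1 (mod 100), and -9 mod 100 = 91.

91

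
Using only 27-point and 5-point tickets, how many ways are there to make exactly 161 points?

1

Need nonnegative integers with 27j + 5k = 161.
gcd(27, 5) = 1, and 27·(-2) + 5·(11) = 1.
So (j₀, k₀) = (-322, 1771); general j = -322 + 5t, k = 1771 - 27t.
j ≥ 0 ⇒ t ≥ 65; k ≥ 0 ⇒ t ≤ 65. That's 1 value of t.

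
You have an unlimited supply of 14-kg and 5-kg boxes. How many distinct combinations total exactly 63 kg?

Need nonnegative integers with 14j + 5k = 63.
gcd(14, 5) = 1, and 14·(-1) + 5·(3) = 1.
So (j₀, k₀) = (-63, 189); general j = -63 + 5t, k = 189 - 14t.
j ≥ 0 ⇒ t ≥ 13; k ≥ 0 ⇒ t ≤ 13. That's 1 value of t.

1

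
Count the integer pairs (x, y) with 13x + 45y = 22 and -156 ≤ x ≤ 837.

22

gcd(45, 13):
  45 = 3·13 + 6
  13 = 2·6 + 1
  6 = 6·1
so gcd(45, 13) = 1.
Back-substitute for Bézout coefficients:
  1 = 13 - 2·6
  ... = 13·(7) + 45·(-2)
Scale by 22: particular solution (154, -44); reduce x mod 45: (19, -5).
General solution: x = 19 + 45t, y = -5 - 13t for integer t.
-156 ≤ 19 + 45t ≤ 837 gives t ∈ [-3, 18], which is 22 values.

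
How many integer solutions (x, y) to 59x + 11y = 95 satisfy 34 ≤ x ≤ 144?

gcd(59, 11):
  59 = 5×11 + 4
  11 = 2×4 + 3
  4 = 1×3 + 1
  3 = 3×1
so gcd(59, 11) = 1.
Back-substitute for Bézout coefficients:
  1 = 4 - 1×3
  ... = 59×(3) + 11×(-16)
Scale by 95: particular solution (285, -1520); reduce x mod 11: (10, -45).
General solution: x = 10 + 11t, y = -45 - 59t for integer t.
34 ≤ 10 + 11t ≤ 144 gives t ∈ [3, 12], which is 10 values.

10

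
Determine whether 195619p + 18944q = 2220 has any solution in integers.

yes

gcd(195619, 18944):
  195619 = 10*18944 + 6179
  18944 = 3*6179 + 407
  6179 = 15*407 + 74
  407 = 5*74 + 37
  74 = 2*37
so gcd(195619, 18944) = 37.
37 divides 2220, so integer solutions exist.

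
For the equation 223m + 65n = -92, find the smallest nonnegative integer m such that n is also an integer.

gcd(223, 65) = 1.
1 divides -92, so solutions exist.
By Bézout, 223×(7) + 65×(-24) = 1.
Scale by -92/1 = -92: (m₀, n₀) = (-644, 2208).
General solution: m = -644 + 65t, n = 2208 - 223t for integer t.
m ≥ 0: smallest is -644 mod 65 = 6 (at t = 10), with n = -22.

6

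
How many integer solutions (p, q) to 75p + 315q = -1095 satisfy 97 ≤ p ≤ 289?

9

gcd(315, 75):
  315 = 4*75 + 15
  75 = 5*15
so gcd(315, 75) = 15.
Back-substitute for Bézout coefficients:
  15 = 315 - 4*75
  ... = 75*(-4) + 315*(1)
Scale by -73: particular solution (292, -73); reduce p mod 21: (19, -8).
General solution: p = 19 + 21t, q = -8 - 5t for integer t.
97 ≤ 19 + 21t ≤ 289 gives t ∈ [4, 12], which is 9 values.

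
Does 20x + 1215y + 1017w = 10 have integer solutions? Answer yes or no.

yes

gcd(1215, 20) = 5  (1215 = 60×20 + 15, 20 = 1×15 + 5, 15 = 3×5).
gcd(5, 1017) = 1.
1 divides 10, so integer solutions exist.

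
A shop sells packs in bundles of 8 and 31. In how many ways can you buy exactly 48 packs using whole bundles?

Need nonnegative integers with 8j + 31k = 48.
gcd(8, 31) = 1, and 8·(4) + 31·(-1) = 1.
So (j₀, k₀) = (192, -48); general j = 192 + 31t, k = -48 - 8t.
j ≥ 0 ⇒ t ≥ -6; k ≥ 0 ⇒ t ≤ -6. That's 1 value of t.

1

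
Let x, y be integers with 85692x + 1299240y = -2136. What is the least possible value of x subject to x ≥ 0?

3002

gcd(1299240, 85692):
  1299240 = 15*85692 + 13860
  85692 = 6*13860 + 2532
  13860 = 5*2532 + 1200
  2532 = 2*1200 + 132
  1200 = 9*132 + 12
  132 = 11*12
so gcd(1299240, 85692) = 12.
12 divides -2136, so solutions exist.
Back-substitute for Bézout coefficients:
  12 = 1200 - 9*132
  ... = 85692*(-9749) + 1299240*(643)
Scale by -2136/12 = -178: (x₀, y₀) = (1735322, -114454).
General solution: x = 1735322 + 108270t, y = -114454 - 7141t for integer t.
x ≥ 0: smallest is 1735322 mod 108270 = 3002 (at t = -16), with y = -198.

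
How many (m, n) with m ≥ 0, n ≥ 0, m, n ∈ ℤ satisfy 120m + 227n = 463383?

gcd(227, 120):
  227 = 1*120 + 107
  120 = 1*107 + 13
  107 = 8*13 + 3
  13 = 4*3 + 1
  3 = 3*1
so gcd(227, 120) = 1.
Back-substitute for Bézout coefficients:
  1 = 13 - 4*3
  ... = 120*(70) + 227*(-37)
Scale by 463383: one solution is (32436810, -17145171). Reduce m mod 227: (99, 1989).
General: m = 99 + 227t, n = 1989 - 120t.
m ≥ 0 ⇒ t ≥ 0; n ≥ 0 ⇒ t ≤ 16. So t ∈ [0, 16]: 17 solutions.

17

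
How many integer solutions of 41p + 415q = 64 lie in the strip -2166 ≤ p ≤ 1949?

gcd(415, 41) = 1.
By Bézout, 41·(81) + 415·(-8) = 1.
Particular solution: (204, -20).
General solution: p = 204 + 415t, q = -20 - 41t for integer t.
-2166 ≤ 204 + 415t ≤ 1949 gives t ∈ [-5, 4], which is 10 values.

10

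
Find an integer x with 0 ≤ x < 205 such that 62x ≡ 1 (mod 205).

43

gcd(205, 62):
  205 = 3*62 + 19
  62 = 3*19 + 5
  19 = 3*5 + 4
  5 = 1*4 + 1
  4 = 4*1
so gcd(205, 62) = 1.
Back-substitute for Bézout coefficients:
  1 = 5 - 1*4
  ... = 62*(43) + 205*(-13)
So 62*43 ≡ 1 (mod 205), and 43 mod 205 = 43.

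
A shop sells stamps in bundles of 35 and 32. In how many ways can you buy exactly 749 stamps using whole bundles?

1

Need nonnegative integers with 35j + 32k = 749.
gcd(35, 32) = 1, and 35·(11) + 32·(-12) = 1.
So (j₀, k₀) = (8239, -8988); general j = 8239 + 32t, k = -8988 - 35t.
j ≥ 0 ⇒ t ≥ -257; k ≥ 0 ⇒ t ≤ -257. That's 1 value of t.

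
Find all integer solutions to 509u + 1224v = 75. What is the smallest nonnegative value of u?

231

gcd(1224, 509):
  1224 = 2·509 + 206
  509 = 2·206 + 97
  206 = 2·97 + 12
  97 = 8·12 + 1
  12 = 12·1
so gcd(1224, 509) = 1.
1 divides 75, so solutions exist.
Back-substitute for Bézout coefficients:
  1 = 97 - 8·12
  ... = 509·(101) + 1224·(-42)
Scale by 75/1 = 75: (u₀, v₀) = (7575, -3150).
General solution: u = 7575 + 1224t, v = -3150 - 509t for integer t.
u ≥ 0: smallest is 7575 mod 1224 = 231 (at t = -6), with v = -96.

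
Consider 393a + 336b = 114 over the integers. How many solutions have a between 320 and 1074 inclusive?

gcd(393, 336) = 3  (393 = 1*336 + 57, 336 = 5*57 + 51, 57 = 1*51 + 6, 51 = 8*6 + 3, 6 = 2*3).
Back-substituting, 393*(-53) + 336*(62) = 3.
Scale by 38: particular solution (-2014, 2356); reduce a mod 112: (2, -2).
General solution: a = 2 + 112t, b = -2 - 131t for integer t.
320 ≤ 2 + 112t ≤ 1074 gives t ∈ [3, 9], which is 7 values.

7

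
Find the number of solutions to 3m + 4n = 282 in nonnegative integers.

gcd(4, 3) = 1  (4 = 1×3 + 1, 3 = 3×1).
Back-substituting, 3×(-1) + 4×(1) = 1.
Scale by 282: one solution is (-282, 282). Reduce m mod 4: (2, 69).
General: m = 2 + 4t, n = 69 - 3t.
m ≥ 0 ⇒ t ≥ 0; n ≥ 0 ⇒ t ≤ 23. So t ∈ [0, 23]: 24 solutions.

24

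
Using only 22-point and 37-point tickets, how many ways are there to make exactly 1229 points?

Need nonnegative integers with 22j + 37k = 1229.
gcd(22, 37) = 1, and 22·(-5) + 37·(3) = 1.
So (j₀, k₀) = (-6145, 3687); general j = -6145 + 37t, k = 3687 - 22t.
j ≥ 0 ⇒ t ≥ 167; k ≥ 0 ⇒ t ≤ 167. That's 1 value of t.

1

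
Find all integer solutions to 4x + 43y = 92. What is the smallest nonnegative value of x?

gcd(43, 4):
  43 = 10*4 + 3
  4 = 1*3 + 1
  3 = 3*1
so gcd(43, 4) = 1.
1 divides 92, so solutions exist.
Back-substitute for Bézout coefficients:
  1 = 4 - 1*3
  ... = 4*(11) + 43*(-1)
Scale by 92/1 = 92: (x₀, y₀) = (1012, -92).
General solution: x = 1012 + 43t, y = -92 - 4t for integer t.
x ≥ 0: smallest is 1012 mod 43 = 23 (at t = -23), with y = 0.

23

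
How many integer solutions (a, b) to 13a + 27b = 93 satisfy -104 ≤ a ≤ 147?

gcd(27, 13):
  27 = 2*13 + 1
  13 = 13*1
so gcd(27, 13) = 1.
Back-substitute for Bézout coefficients:
  1 = 27 - 2*13
  ... = 13*(-2) + 27*(1)
Scale by 93: particular solution (-186, 93); reduce a mod 27: (3, 2).
General solution: a = 3 + 27t, b = 2 - 13t for integer t.
-104 ≤ 3 + 27t ≤ 147 gives t ∈ [-3, 5], which is 9 values.

9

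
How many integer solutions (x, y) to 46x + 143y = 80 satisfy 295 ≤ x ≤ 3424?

22

gcd(143, 46) = 1.
By Bézout, 46×(28) + 143×(-9) = 1.
Particular solution: (95, -30).
General solution: x = 95 + 143t, y = -30 - 46t for integer t.
295 ≤ 95 + 143t ≤ 3424 gives t ∈ [2, 23], which is 22 values.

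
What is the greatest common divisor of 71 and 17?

1

gcd(71, 17):
  71 = 4*17 + 3
  17 = 5*3 + 2
  3 = 1*2 + 1
  2 = 2*1
so gcd(71, 17) = 1.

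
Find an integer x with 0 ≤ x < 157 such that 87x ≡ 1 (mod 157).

gcd(157, 87) = 1  (157 = 1*87 + 70, 87 = 1*70 + 17, 70 = 4*17 + 2, 17 = 8*2 + 1, 2 = 2*1).
Back-substituting, 87*(74) + 157*(-41) = 1.
So 87*74 ≡ 1 (mod 157), and 74 mod 157 = 74.

74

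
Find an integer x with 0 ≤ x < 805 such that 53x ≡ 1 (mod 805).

562

gcd(805, 53):
  805 = 15·53 + 10
  53 = 5·10 + 3
  10 = 3·3 + 1
  3 = 3·1
so gcd(805, 53) = 1.
Back-substitute for Bézout coefficients:
  1 = 10 - 3·3
  ... = 53·(-243) + 805·(16)
So 53·-243 ≡ 1 (mod 805), and -243 mod 805 = 562.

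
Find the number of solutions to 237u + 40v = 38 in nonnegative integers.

gcd(237, 40):
  237 = 5×40 + 37
  40 = 1×37 + 3
  37 = 12×3 + 1
  3 = 3×1
so gcd(237, 40) = 1.
Back-substitute for Bézout coefficients:
  1 = 37 - 12×3
  ... = 237×(13) + 40×(-77)
Scale by 38: one solution is (494, -2926). Reduce u mod 40: (14, -82).
General: u = 14 + 40t, v = -82 - 237t.
u ≥ 0 ⇒ t ≥ 0; v ≥ 0 ⇒ t ≤ -1. So t ∈ [0, -1]: 0 solutions.

0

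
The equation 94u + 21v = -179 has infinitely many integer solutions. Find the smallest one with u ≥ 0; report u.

1

gcd(94, 21) = 1  (94 = 4·21 + 10, 21 = 2·10 + 1, 10 = 10·1).
1 divides -179, so solutions exist.
Back-substituting, 94·(-2) + 21·(9) = 1.
Scale by -179/1 = -179: (u₀, v₀) = (358, -1611).
General solution: u = 358 + 21t, v = -1611 - 94t for integer t.
u ≥ 0: smallest is 358 mod 21 = 1 (at t = -17), with v = -13.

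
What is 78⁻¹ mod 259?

gcd(259, 78) = 1  (259 = 3·78 + 25, 78 = 3·25 + 3, 25 = 8·3 + 1, 3 = 3·1).
Back-substituting, 78·(-83) + 259·(25) = 1.
So 78·-83 ≡ 1 (mod 259), and -83 mod 259 = 176.

176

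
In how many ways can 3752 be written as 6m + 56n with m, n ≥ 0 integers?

gcd(56, 6):
  56 = 9×6 + 2
  6 = 3×2
so gcd(56, 6) = 2.
Back-substitute for Bézout coefficients:
  2 = 56 - 9×6
  ... = 6×(-9) + 56×(1)
Scale by 1876: one solution is (-16884, 1876). Reduce m mod 28: (0, 67).
General: m = 0 + 28t, n = 67 - 3t.
m ≥ 0 ⇒ t ≥ 0; n ≥ 0 ⇒ t ≤ 22. So t ∈ [0, 22]: 23 solutions.

23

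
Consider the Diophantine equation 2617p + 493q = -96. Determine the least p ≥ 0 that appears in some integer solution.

gcd(2617, 493):
  2617 = 5×493 + 152
  493 = 3×152 + 37
  152 = 4×37 + 4
  37 = 9×4 + 1
  4 = 4×1
so gcd(2617, 493) = 1.
1 divides -96, so solutions exist.
Back-substitute for Bézout coefficients:
  1 = 37 - 9×4
  ... = 2617×(-120) + 493×(637)
Scale by -96/1 = -96: (p₀, q₀) = (11520, -61152).
General solution: p = 11520 + 493t, q = -61152 - 2617t for integer t.
p ≥ 0: smallest is 11520 mod 493 = 181 (at t = -23), with q = -961.

181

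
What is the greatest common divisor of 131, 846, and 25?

1

gcd(846, 131):
  846 = 6*131 + 60
  131 = 2*60 + 11
  60 = 5*11 + 5
  11 = 2*5 + 1
  5 = 5*1
so gcd(846, 131) = 1.
gcd(1, 25) = 1.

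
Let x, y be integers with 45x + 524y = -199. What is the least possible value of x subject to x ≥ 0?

gcd(524, 45) = 1.
1 divides -199, so solutions exist.
By Bézout, 45×(-163) + 524×(14) = 1.
Scale by -199/1 = -199: (x₀, y₀) = (32437, -2786).
General solution: x = 32437 + 524t, y = -2786 - 45t for integer t.
x ≥ 0: smallest is 32437 mod 524 = 473 (at t = -61), with y = -41.

473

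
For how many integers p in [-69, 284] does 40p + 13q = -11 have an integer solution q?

27

gcd(40, 13) = 1  (40 = 3×13 + 1, 13 = 13×1).
Back-substituting, 40×(1) + 13×(-3) = 1.
Scale by -11: particular solution (-11, 33); reduce p mod 13: (2, -7).
General solution: p = 2 + 13t, q = -7 - 40t for integer t.
-69 ≤ 2 + 13t ≤ 284 gives t ∈ [-5, 21], which is 27 values.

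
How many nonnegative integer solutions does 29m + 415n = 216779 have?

gcd(415, 29) = 1  (415 = 14·29 + 9, 29 = 3·9 + 2, 9 = 4·2 + 1, 2 = 2·1).
Back-substituting, 29·(-186) + 415·(13) = 1.
Scale by 216779: one solution is (-40320894, 2818127). Reduce m mod 415: (91, 516).
General: m = 91 + 415t, n = 516 - 29t.
m ≥ 0 ⇒ t ≥ 0; n ≥ 0 ⇒ t ≤ 17. So t ∈ [0, 17]: 18 solutions.

18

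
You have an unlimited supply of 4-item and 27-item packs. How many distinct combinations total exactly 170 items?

Need nonnegative integers with 4j + 27k = 170.
gcd(4, 27) = 1, and 4·(7) + 27·(-1) = 1.
So (j₀, k₀) = (1190, -170); general j = 1190 + 27t, k = -170 - 4t.
j ≥ 0 ⇒ t ≥ -44; k ≥ 0 ⇒ t ≤ -43. That's 2 values of t.

2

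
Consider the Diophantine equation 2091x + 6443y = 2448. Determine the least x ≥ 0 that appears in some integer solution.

gcd(6443, 2091) = 17.
17 divides 2448, so solutions exist.
By Bézout, 2091*(-114) + 6443*(37) = 17.
Scale by 2448/17 = 144: (x₀, y₀) = (-16416, 5328).
General solution: x = -16416 + 379t, y = 5328 - 123t for integer t.
x ≥ 0: smallest is -16416 mod 379 = 260 (at t = 44), with y = -84.

260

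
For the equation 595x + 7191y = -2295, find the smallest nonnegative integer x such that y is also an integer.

117

gcd(7191, 595) = 17.
17 divides -2295, so solutions exist.
By Bézout, 595·(-145) + 7191·(12) = 17.
Scale by -2295/17 = -135: (x₀, y₀) = (19575, -1620).
General solution: x = 19575 + 423t, y = -1620 - 35t for integer t.
x ≥ 0: smallest is 19575 mod 423 = 117 (at t = -46), with y = -10.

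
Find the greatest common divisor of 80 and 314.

2

gcd(314, 80):
  314 = 3·80 + 74
  80 = 1·74 + 6
  74 = 12·6 + 2
  6 = 3·2
so gcd(314, 80) = 2.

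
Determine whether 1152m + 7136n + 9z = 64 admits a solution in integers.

gcd(7136, 1152) = 32.
gcd(32, 9) = 1.
1 divides 64, so integer solutions exist.

yes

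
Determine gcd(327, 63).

gcd(327, 63):
  327 = 5×63 + 12
  63 = 5×12 + 3
  12 = 4×3
so gcd(327, 63) = 3.

3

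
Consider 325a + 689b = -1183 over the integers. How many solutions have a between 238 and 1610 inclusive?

26

gcd(689, 325) = 13  (689 = 2*325 + 39, 325 = 8*39 + 13, 39 = 3*13).
Back-substituting, 325*(17) + 689*(-8) = 13.
Scale by -91: particular solution (-1547, 728); reduce a mod 53: (43, -22).
General solution: a = 43 + 53t, b = -22 - 25t for integer t.
238 ≤ 43 + 53t ≤ 1610 gives t ∈ [4, 29], which is 26 values.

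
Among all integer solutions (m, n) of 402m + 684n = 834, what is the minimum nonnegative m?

31

gcd(684, 402) = 6.
6 divides 834, so solutions exist.
By Bézout, 402*(-17) + 684*(10) = 6.
Scale by 834/6 = 139: (m₀, n₀) = (-2363, 1390).
General solution: m = -2363 + 114t, n = 1390 - 67t for integer t.
m ≥ 0: smallest is -2363 mod 114 = 31 (at t = 21), with n = -17.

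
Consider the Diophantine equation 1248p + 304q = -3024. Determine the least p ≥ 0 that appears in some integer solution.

gcd(1248, 304) = 16  (1248 = 4×304 + 32, 304 = 9×32 + 16, 32 = 2×16).
16 divides -3024, so solutions exist.
Back-substituting, 1248×(-9) + 304×(37) = 16.
Scale by -3024/16 = -189: (p₀, q₀) = (1701, -6993).
General solution: p = 1701 + 19t, q = -6993 - 78t for integer t.
p ≥ 0: smallest is 1701 mod 19 = 10 (at t = -89), with q = -51.

10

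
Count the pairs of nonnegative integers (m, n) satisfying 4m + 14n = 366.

gcd(14, 4) = 2.
By Bézout, 4*(-3) + 14*(1) = 2.
One solution: (4, 25).
General: m = 4 + 7t, n = 25 - 2t.
m ≥ 0 ⇒ t ≥ 0; n ≥ 0 ⇒ t ≤ 12. So t ∈ [0, 12]: 13 solutions.

13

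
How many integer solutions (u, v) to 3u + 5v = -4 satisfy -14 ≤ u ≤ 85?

gcd(5, 3):
  5 = 1*3 + 2
  3 = 1*2 + 1
  2 = 2*1
so gcd(5, 3) = 1.
Back-substitute for Bézout coefficients:
  1 = 3 - 1*2
  ... = 3*(2) + 5*(-1)
Scale by -4: particular solution (-8, 4); reduce u mod 5: (2, -2).
General solution: u = 2 + 5t, v = -2 - 3t for integer t.
-14 ≤ 2 + 5t ≤ 85 gives t ∈ [-3, 16], which is 20 values.

20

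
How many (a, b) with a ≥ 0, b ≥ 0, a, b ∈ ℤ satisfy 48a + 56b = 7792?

gcd(56, 48):
  56 = 1·48 + 8
  48 = 6·8
so gcd(56, 48) = 8.
Back-substitute for Bézout coefficients:
  8 = 56 - 1·48
  ... = 48·(-1) + 56·(1)
Scale by 974: one solution is (-974, 974). Reduce a mod 7: (6, 134).
General: a = 6 + 7t, b = 134 - 6t.
a ≥ 0 ⇒ t ≥ 0; b ≥ 0 ⇒ t ≤ 22. So t ∈ [0, 22]: 23 solutions.

23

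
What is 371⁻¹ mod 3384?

3083

gcd(3384, 371) = 1.
By Bézout, 371×(-301) + 3384×(33) = 1.
So 371×-301 ≡ 1 (mod 3384), and -301 mod 3384 = 3083.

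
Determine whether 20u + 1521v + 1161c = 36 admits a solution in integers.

gcd(1521, 20) = 1  (1521 = 76*20 + 1, 20 = 20*1).
gcd(1, 1161) = 1.
1 divides 36, so integer solutions exist.

yes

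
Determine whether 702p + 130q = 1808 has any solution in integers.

no

gcd(702, 130) = 26  (702 = 5*130 + 52, 130 = 2*52 + 26, 52 = 2*26).
26 does not divide 1808 (remainder 14), so no integer solutions.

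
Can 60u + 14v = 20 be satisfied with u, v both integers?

yes

gcd(60, 14) = 2.
2 divides 20, so integer solutions exist.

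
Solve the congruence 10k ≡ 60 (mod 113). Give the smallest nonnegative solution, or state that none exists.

6

gcd(113, 10):
  113 = 11×10 + 3
  10 = 3×3 + 1
  3 = 3×1
so gcd(113, 10) = 1.
1 divides 60, so solutions exist.
Back-substitute for Bézout coefficients:
  1 = 10 - 3×3
  ... = 10×(34) + 113×(-3)
So 10×(34) ≡ 1 (mod 113); multiply by 60: k ≡ 2040 (mod 113).
Smallest nonnegative: k = 2040 mod 113 = 6.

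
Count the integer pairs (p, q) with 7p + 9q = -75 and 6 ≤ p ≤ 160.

18

gcd(9, 7) = 1  (9 = 1·7 + 2, 7 = 3·2 + 1, 2 = 2·1).
Back-substituting, 7·(4) + 9·(-3) = 1.
Scale by -75: particular solution (-300, 225); reduce p mod 9: (6, -13).
General solution: p = 6 + 9t, q = -13 - 7t for integer t.
6 ≤ 6 + 9t ≤ 160 gives t ∈ [0, 17], which is 18 values.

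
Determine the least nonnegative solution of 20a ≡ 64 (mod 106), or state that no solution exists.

gcd(106, 20) = 2  (106 = 5*20 + 6, 20 = 3*6 + 2, 6 = 3*2).
2 divides 64, so solutions exist.
Back-substituting, 20*(16) + 106*(-3) = 2.
So 20*(16) ≡ 2 (mod 106); multiply by 32: a ≡ 512 (mod 53).
Smallest nonnegative: a = 512 mod 53 = 35.

35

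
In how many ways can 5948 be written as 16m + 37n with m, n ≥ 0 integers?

gcd(37, 16) = 1.
By Bézout, 16*(7) + 37*(-3) = 1.
One solution: (11, 156).
General: m = 11 + 37t, n = 156 - 16t.
m ≥ 0 ⇒ t ≥ 0; n ≥ 0 ⇒ t ≤ 9. So t ∈ [0, 9]: 10 solutions.

10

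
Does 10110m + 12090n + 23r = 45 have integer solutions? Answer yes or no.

gcd(12090, 10110) = 30  (12090 = 1·10110 + 1980, 10110 = 5·1980 + 210, 1980 = 9·210 + 90, 210 = 2·90 + 30, 90 = 3·30).
gcd(30, 23) = 1.
1 divides 45, so integer solutions exist.

yes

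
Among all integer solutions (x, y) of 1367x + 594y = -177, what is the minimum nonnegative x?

447

gcd(1367, 594) = 1  (1367 = 2·594 + 179, 594 = 3·179 + 57, 179 = 3·57 + 8, 57 = 7·8 + 1, 8 = 8·1).
1 divides -177, so solutions exist.
Back-substituting, 1367·(-73) + 594·(168) = 1.
Scale by -177/1 = -177: (x₀, y₀) = (12921, -29736).
General solution: x = 12921 + 594t, y = -29736 - 1367t for integer t.
x ≥ 0: smallest is 12921 mod 594 = 447 (at t = -21), with y = -1029.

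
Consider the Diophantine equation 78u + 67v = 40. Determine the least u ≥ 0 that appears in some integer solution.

28

gcd(78, 67) = 1  (78 = 1·67 + 11, 67 = 6·11 + 1, 11 = 11·1).
1 divides 40, so solutions exist.
Back-substituting, 78·(-6) + 67·(7) = 1.
Scale by 40/1 = 40: (u₀, v₀) = (-240, 280).
General solution: u = -240 + 67t, v = 280 - 78t for integer t.
u ≥ 0: smallest is -240 mod 67 = 28 (at t = 4), with v = -32.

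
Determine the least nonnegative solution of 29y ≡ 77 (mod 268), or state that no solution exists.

gcd(268, 29) = 1.
1 divides 77, so solutions exist.
By Bézout, 29*(37) + 268*(-4) = 1.
So 29*(37) ≡ 1 (mod 268); multiply by 77: y ≡ 2849 (mod 268).
Smallest nonnegative: y = 2849 mod 268 = 169.

169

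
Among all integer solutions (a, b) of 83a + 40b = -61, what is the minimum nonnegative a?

gcd(83, 40):
  83 = 2·40 + 3
  40 = 13·3 + 1
  3 = 3·1
so gcd(83, 40) = 1.
1 divides -61, so solutions exist.
Back-substitute for Bézout coefficients:
  1 = 40 - 13·3
  ... = 83·(-13) + 40·(27)
Scale by -61/1 = -61: (a₀, b₀) = (793, -1647).
General solution: a = 793 + 40t, b = -1647 - 83t for integer t.
a ≥ 0: smallest is 793 mod 40 = 33 (at t = -19), with b = -70.

33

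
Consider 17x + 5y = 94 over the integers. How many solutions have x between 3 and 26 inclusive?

4

gcd(17, 5) = 1  (17 = 3*5 + 2, 5 = 2*2 + 1, 2 = 2*1).
Back-substituting, 17*(-2) + 5*(7) = 1.
Scale by 94: particular solution (-188, 658); reduce x mod 5: (2, 12).
General solution: x = 2 + 5t, y = 12 - 17t for integer t.
3 ≤ 2 + 5t ≤ 26 gives t ∈ [1, 4], which is 4 values.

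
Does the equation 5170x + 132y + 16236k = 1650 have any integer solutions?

yes

gcd(5170, 132) = 22  (5170 = 39·132 + 22, 132 = 6·22).
gcd(22, 16236) = 22.
22 divides 1650, so integer solutions exist.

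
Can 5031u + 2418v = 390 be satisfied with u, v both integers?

gcd(5031, 2418) = 39.
39 divides 390, so integer solutions exist.

yes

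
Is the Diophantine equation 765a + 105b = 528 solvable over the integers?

no

gcd(765, 105) = 15  (765 = 7*105 + 30, 105 = 3*30 + 15, 30 = 2*15).
15 does not divide 528 (remainder 3), so no integer solutions.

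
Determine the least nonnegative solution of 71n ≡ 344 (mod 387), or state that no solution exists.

43

gcd(387, 71):
  387 = 5·71 + 32
  71 = 2·32 + 7
  32 = 4·7 + 4
  7 = 1·4 + 3
  4 = 1·3 + 1
  3 = 3·1
so gcd(387, 71) = 1.
1 divides 344, so solutions exist.
Back-substitute for Bézout coefficients:
  1 = 4 - 1·3
  ... = 71·(-109) + 387·(20)
So 71·(-109) ≡ 1 (mod 387); multiply by 344: n ≡ -37496 (mod 387).
Smallest nonnegative: n = -37496 mod 387 = 43.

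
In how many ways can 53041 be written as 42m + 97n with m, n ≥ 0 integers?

13

gcd(97, 42):
  97 = 2·42 + 13
  42 = 3·13 + 3
  13 = 4·3 + 1
  3 = 3·1
so gcd(97, 42) = 1.
Back-substitute for Bézout coefficients:
  1 = 13 - 4·3
  ... = 42·(-30) + 97·(13)
Scale by 53041: one solution is (-1591230, 689533). Reduce m mod 97: (55, 523).
General: m = 55 + 97t, n = 523 - 42t.
m ≥ 0 ⇒ t ≥ 0; n ≥ 0 ⇒ t ≤ 12. So t ∈ [0, 12]: 13 solutions.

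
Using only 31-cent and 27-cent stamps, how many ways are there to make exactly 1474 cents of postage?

Need nonnegative integers with 31j + 27k = 1474.
gcd(31, 27) = 1, and 31·(7) + 27·(-8) = 1.
So (j₀, k₀) = (10318, -11792); general j = 10318 + 27t, k = -11792 - 31t.
j ≥ 0 ⇒ t ≥ -382; k ≥ 0 ⇒ t ≤ -381. That's 2 values of t.

2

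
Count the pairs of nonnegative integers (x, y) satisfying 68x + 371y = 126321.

gcd(371, 68):
  371 = 5·68 + 31
  68 = 2·31 + 6
  31 = 5·6 + 1
  6 = 6·1
so gcd(371, 68) = 1.
Back-substitute for Bézout coefficients:
  1 = 31 - 5·6
  ... = 68·(-60) + 371·(11)
Scale by 126321: one solution is (-7579260, 1389531). Reduce x mod 371: (270, 291).
General: x = 270 + 371t, y = 291 - 68t.
x ≥ 0 ⇒ t ≥ 0; y ≥ 0 ⇒ t ≤ 4. So t ∈ [0, 4]: 5 solutions.

5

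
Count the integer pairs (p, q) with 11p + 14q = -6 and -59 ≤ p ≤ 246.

22

gcd(14, 11) = 1  (14 = 1·11 + 3, 11 = 3·3 + 2, 3 = 1·2 + 1, 2 = 2·1).
Back-substituting, 11·(-5) + 14·(4) = 1.
Scale by -6: particular solution (30, -24); reduce p mod 14: (2, -2).
General solution: p = 2 + 14t, q = -2 - 11t for integer t.
-59 ≤ 2 + 14t ≤ 246 gives t ∈ [-4, 17], which is 22 values.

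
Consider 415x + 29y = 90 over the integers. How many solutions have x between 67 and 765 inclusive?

25

gcd(415, 29) = 1  (415 = 14*29 + 9, 29 = 3*9 + 2, 9 = 4*2 + 1, 2 = 2*1).
Back-substituting, 415*(13) + 29*(-186) = 1.
Scale by 90: particular solution (1170, -16740); reduce x mod 29: (10, -140).
General solution: x = 10 + 29t, y = -140 - 415t for integer t.
67 ≤ 10 + 29t ≤ 765 gives t ∈ [2, 26], which is 25 values.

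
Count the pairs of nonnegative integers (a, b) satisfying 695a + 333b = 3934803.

gcd(695, 333) = 1  (695 = 2*333 + 29, 333 = 11*29 + 14, 29 = 2*14 + 1, 14 = 14*1).
Back-substituting, 695*(23) + 333*(-48) = 1.
Scale by 3934803: one solution is (90500469, -188870544). Reduce a mod 333: (60, 11691).
General: a = 60 + 333t, b = 11691 - 695t.
a ≥ 0 ⇒ t ≥ 0; b ≥ 0 ⇒ t ≤ 16. So t ∈ [0, 16]: 17 solutions.

17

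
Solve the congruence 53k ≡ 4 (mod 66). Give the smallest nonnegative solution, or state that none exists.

gcd(66, 53) = 1  (66 = 1×53 + 13, 53 = 4×13 + 1, 13 = 13×1).
1 divides 4, so solutions exist.
Back-substituting, 53×(5) + 66×(-4) = 1.
So 53×(5) ≡ 1 (mod 66); multiply by 4: k ≡ 20 (mod 66).
Smallest nonnegative: k = 20 mod 66 = 20.

20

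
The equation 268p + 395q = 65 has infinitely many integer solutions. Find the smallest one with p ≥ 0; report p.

155

gcd(395, 268) = 1.
1 divides 65, so solutions exist.
By Bézout, 268×(-28) + 395×(19) = 1.
Scale by 65/1 = 65: (p₀, q₀) = (-1820, 1235).
General solution: p = -1820 + 395t, q = 1235 - 268t for integer t.
p ≥ 0: smallest is -1820 mod 395 = 155 (at t = 5), with q = -105.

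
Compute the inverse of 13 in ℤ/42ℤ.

13

gcd(42, 13) = 1  (42 = 3×13 + 3, 13 = 4×3 + 1, 3 = 3×1).
Back-substituting, 13×(13) + 42×(-4) = 1.
So 13×13 ≡ 1 (mod 42), and 13 mod 42 = 13.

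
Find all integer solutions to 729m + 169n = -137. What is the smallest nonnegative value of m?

gcd(729, 169) = 1  (729 = 4·169 + 53, 169 = 3·53 + 10, 53 = 5·10 + 3, 10 = 3·3 + 1, 3 = 3·1).
1 divides -137, so solutions exist.
Back-substituting, 729·(-51) + 169·(220) = 1.
Scale by -137/1 = -137: (m₀, n₀) = (6987, -30140).
General solution: m = 6987 + 169t, n = -30140 - 729t for integer t.
m ≥ 0: smallest is 6987 mod 169 = 58 (at t = -41), with n = -251.

58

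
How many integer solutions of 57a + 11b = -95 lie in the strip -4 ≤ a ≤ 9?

1

gcd(57, 11):
  57 = 5×11 + 2
  11 = 5×2 + 1
  2 = 2×1
so gcd(57, 11) = 1.
Back-substitute for Bézout coefficients:
  1 = 11 - 5×2
  ... = 57×(-5) + 11×(26)
Scale by -95: particular solution (475, -2470); reduce a mod 11: (2, -19).
General solution: a = 2 + 11t, b = -19 - 57t for integer t.
-4 ≤ 2 + 11t ≤ 9 gives t ∈ [0, 0], which is 1 value.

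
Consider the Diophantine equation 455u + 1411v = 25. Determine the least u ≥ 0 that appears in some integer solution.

gcd(1411, 455) = 1  (1411 = 3*455 + 46, 455 = 9*46 + 41, 46 = 1*41 + 5, 41 = 8*5 + 1, 5 = 5*1).
1 divides 25, so solutions exist.
Back-substituting, 455*(276) + 1411*(-89) = 1.
Scale by 25/1 = 25: (u₀, v₀) = (6900, -2225).
General solution: u = 6900 + 1411t, v = -2225 - 455t for integer t.
u ≥ 0: smallest is 6900 mod 1411 = 1256 (at t = -4), with v = -405.

1256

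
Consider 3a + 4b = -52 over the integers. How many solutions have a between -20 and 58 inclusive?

gcd(4, 3) = 1.
By Bézout, 3·(-1) + 4·(1) = 1.
Particular solution: (0, -13).
General solution: a = 0 + 4t, b = -13 - 3t for integer t.
-20 ≤ 0 + 4t ≤ 58 gives t ∈ [-5, 14], which is 20 values.

20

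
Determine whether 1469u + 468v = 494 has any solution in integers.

gcd(1469, 468) = 13  (1469 = 3·468 + 65, 468 = 7·65 + 13, 65 = 5·13).
13 divides 494, so integer solutions exist.

yes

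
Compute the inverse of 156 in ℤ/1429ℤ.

1200

gcd(1429, 156) = 1  (1429 = 9×156 + 25, 156 = 6×25 + 6, 25 = 4×6 + 1, 6 = 6×1).
Back-substituting, 156×(-229) + 1429×(25) = 1.
So 156×-229 ≡ 1 (mod 1429), and -229 mod 1429 = 1200.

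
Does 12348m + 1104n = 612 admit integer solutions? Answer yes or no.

yes

gcd(12348, 1104):
  12348 = 11·1104 + 204
  1104 = 5·204 + 84
  204 = 2·84 + 36
  84 = 2·36 + 12
  36 = 3·12
so gcd(12348, 1104) = 12.
12 divides 612, so integer solutions exist.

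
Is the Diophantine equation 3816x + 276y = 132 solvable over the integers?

yes

gcd(3816, 276) = 12  (3816 = 13*276 + 228, 276 = 1*228 + 48, 228 = 4*48 + 36, 48 = 1*36 + 12, 36 = 3*12).
12 divides 132, so integer solutions exist.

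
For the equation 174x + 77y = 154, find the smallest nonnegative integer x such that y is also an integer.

gcd(174, 77):
  174 = 2*77 + 20
  77 = 3*20 + 17
  20 = 1*17 + 3
  17 = 5*3 + 2
  3 = 1*2 + 1
  2 = 2*1
so gcd(174, 77) = 1.
1 divides 154, so solutions exist.
Back-substitute for Bézout coefficients:
  1 = 3 - 1*2
  ... = 174*(27) + 77*(-61)
Scale by 154/1 = 154: (x₀, y₀) = (4158, -9394).
General solution: x = 4158 + 77t, y = -9394 - 174t for integer t.
x ≥ 0: smallest is 4158 mod 77 = 0 (at t = -54), with y = 2.

0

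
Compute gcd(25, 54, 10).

1

gcd(54, 25) = 1.
gcd(1, 10) = 1.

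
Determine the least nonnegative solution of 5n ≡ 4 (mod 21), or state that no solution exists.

gcd(21, 5) = 1.
1 divides 4, so solutions exist.
By Bézout, 5·(-4) + 21·(1) = 1.
So 5·(-4) ≡ 1 (mod 21); multiply by 4: n ≡ -16 (mod 21).
Smallest nonnegative: n = -16 mod 21 = 5.

5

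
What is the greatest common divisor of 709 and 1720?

1

gcd(1720, 709) = 1  (1720 = 2×709 + 302, 709 = 2×302 + 105, 302 = 2×105 + 92, 105 = 1×92 + 13, 92 = 7×13 + 1, 13 = 13×1).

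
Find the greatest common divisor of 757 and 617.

1

gcd(757, 617):
  757 = 1×617 + 140
  617 = 4×140 + 57
  140 = 2×57 + 26
  57 = 2×26 + 5
  26 = 5×5 + 1
  5 = 5×1
so gcd(757, 617) = 1.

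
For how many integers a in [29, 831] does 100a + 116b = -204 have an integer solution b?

27

gcd(116, 100) = 4.
By Bézout, 100*(7) + 116*(-6) = 4.
Particular solution: (20, -19).
General solution: a = 20 + 29t, b = -19 - 25t for integer t.
29 ≤ 20 + 29t ≤ 831 gives t ∈ [1, 27], which is 27 values.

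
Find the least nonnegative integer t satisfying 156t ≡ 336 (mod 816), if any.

44

gcd(816, 156) = 12  (816 = 5*156 + 36, 156 = 4*36 + 12, 36 = 3*12).
12 divides 336, so solutions exist.
Back-substituting, 156*(21) + 816*(-4) = 12.
So 156*(21) ≡ 12 (mod 816); multiply by 28: t ≡ 588 (mod 68).
Smallest nonnegative: t = 588 mod 68 = 44.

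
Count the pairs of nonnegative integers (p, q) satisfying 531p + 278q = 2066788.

gcd(531, 278):
  531 = 1×278 + 253
  278 = 1×253 + 25
  253 = 10×25 + 3
  25 = 8×3 + 1
  3 = 3×1
so gcd(531, 278) = 1.
Back-substitute for Bézout coefficients:
  1 = 25 - 8×3
  ... = 531×(-89) + 278×(170)
Scale by 2066788: one solution is (-183944132, 351353960). Reduce p mod 278: (128, 7190).
General: p = 128 + 278t, q = 7190 - 531t.
p ≥ 0 ⇒ t ≥ 0; q ≥ 0 ⇒ t ≤ 13. So t ∈ [0, 13]: 14 solutions.

14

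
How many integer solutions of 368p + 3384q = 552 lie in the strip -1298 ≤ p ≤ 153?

gcd(3384, 368):
  3384 = 9×368 + 72
  368 = 5×72 + 8
  72 = 9×8
so gcd(3384, 368) = 8.
Back-substitute for Bézout coefficients:
  8 = 368 - 5×72
  ... = 368×(46) + 3384×(-5)
Scale by 69: particular solution (3174, -345); reduce p mod 423: (213, -23).
General solution: p = 213 + 423t, q = -23 - 46t for integer t.
-1298 ≤ 213 + 423t ≤ 153 gives t ∈ [-3, -1], which is 3 values.

3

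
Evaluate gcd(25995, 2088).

gcd(25995, 2088):
  25995 = 12*2088 + 939
  2088 = 2*939 + 210
  939 = 4*210 + 99
  210 = 2*99 + 12
  99 = 8*12 + 3
  12 = 4*3
so gcd(25995, 2088) = 3.

3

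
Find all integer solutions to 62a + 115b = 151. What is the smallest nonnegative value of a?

gcd(115, 62):
  115 = 1·62 + 53
  62 = 1·53 + 9
  53 = 5·9 + 8
  9 = 1·8 + 1
  8 = 8·1
so gcd(115, 62) = 1.
1 divides 151, so solutions exist.
Back-substitute for Bézout coefficients:
  1 = 9 - 1·8
  ... = 62·(13) + 115·(-7)
Scale by 151/1 = 151: (a₀, b₀) = (1963, -1057).
General solution: a = 1963 + 115t, b = -1057 - 62t for integer t.
a ≥ 0: smallest is 1963 mod 115 = 8 (at t = -17), with b = -3.

8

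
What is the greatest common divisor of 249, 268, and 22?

1

gcd(268, 249):
  268 = 1·249 + 19
  249 = 13·19 + 2
  19 = 9·2 + 1
  2 = 2·1
so gcd(268, 249) = 1.
gcd(1, 22) = 1.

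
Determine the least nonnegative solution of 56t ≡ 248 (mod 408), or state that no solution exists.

19

gcd(408, 56) = 8.
8 divides 248, so solutions exist.
By Bézout, 56×(22) + 408×(-3) = 8.
So 56×(22) ≡ 8 (mod 408); multiply by 31: t ≡ 682 (mod 51).
Smallest nonnegative: t = 682 mod 51 = 19.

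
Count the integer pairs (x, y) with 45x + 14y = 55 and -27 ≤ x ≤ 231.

18

gcd(45, 14) = 1  (45 = 3·14 + 3, 14 = 4·3 + 2, 3 = 1·2 + 1, 2 = 2·1).
Back-substituting, 45·(5) + 14·(-16) = 1.
Scale by 55: particular solution (275, -880); reduce x mod 14: (9, -25).
General solution: x = 9 + 14t, y = -25 - 45t for integer t.
-27 ≤ 9 + 14t ≤ 231 gives t ∈ [-2, 15], which is 18 values.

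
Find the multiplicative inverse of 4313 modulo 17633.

gcd(17633, 4313) = 1  (17633 = 4·4313 + 381, 4313 = 11·381 + 122, 381 = 3·122 + 15, 122 = 8·15 + 2, 15 = 7·2 + 1, 2 = 2·1).
Back-substituting, 4313·(-8238) + 17633·(2015) = 1.
So 4313·-8238 ≡ 1 (mod 17633), and -8238 mod 17633 = 9395.

9395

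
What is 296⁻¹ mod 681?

329

gcd(681, 296):
  681 = 2*296 + 89
  296 = 3*89 + 29
  89 = 3*29 + 2
  29 = 14*2 + 1
  2 = 2*1
so gcd(681, 296) = 1.
Back-substitute for Bézout coefficients:
  1 = 29 - 14*2
  ... = 296*(329) + 681*(-143)
So 296*329 ≡ 1 (mod 681), and 329 mod 681 = 329.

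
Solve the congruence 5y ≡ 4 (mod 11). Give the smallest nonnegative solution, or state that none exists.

3

gcd(11, 5) = 1.
1 divides 4, so solutions exist.
By Bézout, 5×(-2) + 11×(1) = 1.
So 5×(-2) ≡ 1 (mod 11); multiply by 4: y ≡ -8 (mod 11).
Smallest nonnegative: y = -8 mod 11 = 3.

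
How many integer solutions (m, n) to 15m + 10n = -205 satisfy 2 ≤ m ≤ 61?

gcd(15, 10):
  15 = 1*10 + 5
  10 = 2*5
so gcd(15, 10) = 5.
Back-substitute for Bézout coefficients:
  5 = 15 - 1*10
  ... = 15*(1) + 10*(-1)
Scale by -41: particular solution (-41, 41); reduce m mod 2: (1, -22).
General solution: m = 1 + 2t, n = -22 - 3t for integer t.
2 ≤ 1 + 2t ≤ 61 gives t ∈ [1, 30], which is 30 values.

30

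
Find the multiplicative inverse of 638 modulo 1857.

1010

gcd(1857, 638):
  1857 = 2*638 + 581
  638 = 1*581 + 57
  581 = 10*57 + 11
  57 = 5*11 + 2
  11 = 5*2 + 1
  2 = 2*1
so gcd(1857, 638) = 1.
Back-substitute for Bézout coefficients:
  1 = 11 - 5*2
  ... = 638*(-847) + 1857*(291)
So 638*-847 ≡ 1 (mod 1857), and -847 mod 1857 = 1010.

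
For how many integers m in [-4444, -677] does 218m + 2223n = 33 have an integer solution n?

gcd(2223, 218) = 1  (2223 = 10·218 + 43, 218 = 5·43 + 3, 43 = 14·3 + 1, 3 = 3·1).
Back-substituting, 218·(-724) + 2223·(71) = 1.
Scale by 33: particular solution (-23892, 2343); reduce m mod 2223: (561, -55).
General solution: m = 561 + 2223t, n = -55 - 218t for integer t.
-4444 ≤ 561 + 2223t ≤ -677 gives t ∈ [-2, -1], which is 2 values.

2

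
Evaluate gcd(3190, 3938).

22

gcd(3938, 3190):
  3938 = 1×3190 + 748
  3190 = 4×748 + 198
  748 = 3×198 + 154
  198 = 1×154 + 44
  154 = 3×44 + 22
  44 = 2×22
so gcd(3938, 3190) = 22.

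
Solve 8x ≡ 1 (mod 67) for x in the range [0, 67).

42

gcd(67, 8) = 1.
By Bézout, 8·(-25) + 67·(3) = 1.
So 8·-25 ≡ 1 (mod 67), and -25 mod 67 = 42.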